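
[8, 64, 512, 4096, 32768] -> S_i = 8*8^i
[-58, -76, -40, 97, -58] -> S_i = Random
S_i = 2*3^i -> [2, 6, 18, 54, 162]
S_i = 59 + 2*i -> [59, 61, 63, 65, 67]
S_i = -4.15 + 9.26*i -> [-4.15, 5.11, 14.37, 23.63, 32.89]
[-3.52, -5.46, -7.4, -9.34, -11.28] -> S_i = -3.52 + -1.94*i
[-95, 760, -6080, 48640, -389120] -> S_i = -95*-8^i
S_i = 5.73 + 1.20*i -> [5.73, 6.93, 8.13, 9.33, 10.53]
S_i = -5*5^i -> [-5, -25, -125, -625, -3125]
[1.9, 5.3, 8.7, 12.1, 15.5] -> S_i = 1.90 + 3.40*i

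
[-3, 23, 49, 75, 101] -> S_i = -3 + 26*i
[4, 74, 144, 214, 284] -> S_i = 4 + 70*i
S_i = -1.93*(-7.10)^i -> [-1.93, 13.7, -97.29, 690.77, -4904.45]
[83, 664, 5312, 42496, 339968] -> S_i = 83*8^i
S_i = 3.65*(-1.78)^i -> [3.65, -6.5, 11.56, -20.59, 36.64]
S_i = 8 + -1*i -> [8, 7, 6, 5, 4]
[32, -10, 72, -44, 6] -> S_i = Random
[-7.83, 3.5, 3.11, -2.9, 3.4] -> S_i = Random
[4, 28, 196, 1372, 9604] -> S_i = 4*7^i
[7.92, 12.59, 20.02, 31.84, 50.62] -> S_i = 7.92*1.59^i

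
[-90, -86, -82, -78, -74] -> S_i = -90 + 4*i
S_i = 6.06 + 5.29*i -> [6.06, 11.35, 16.64, 21.93, 27.22]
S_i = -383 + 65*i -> [-383, -318, -253, -188, -123]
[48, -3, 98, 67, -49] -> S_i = Random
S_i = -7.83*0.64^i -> [-7.83, -5.01, -3.21, -2.05, -1.31]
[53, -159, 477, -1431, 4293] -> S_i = 53*-3^i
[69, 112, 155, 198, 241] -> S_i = 69 + 43*i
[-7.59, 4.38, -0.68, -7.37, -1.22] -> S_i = Random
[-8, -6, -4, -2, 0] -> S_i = -8 + 2*i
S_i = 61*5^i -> [61, 305, 1525, 7625, 38125]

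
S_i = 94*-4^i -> [94, -376, 1504, -6016, 24064]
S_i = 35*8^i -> [35, 280, 2240, 17920, 143360]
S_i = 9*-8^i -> [9, -72, 576, -4608, 36864]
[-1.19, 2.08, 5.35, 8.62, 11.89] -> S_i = -1.19 + 3.27*i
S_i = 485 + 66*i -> [485, 551, 617, 683, 749]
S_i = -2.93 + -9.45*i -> [-2.93, -12.38, -21.83, -31.28, -40.73]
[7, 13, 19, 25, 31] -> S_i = 7 + 6*i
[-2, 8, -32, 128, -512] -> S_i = -2*-4^i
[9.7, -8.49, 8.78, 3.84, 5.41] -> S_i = Random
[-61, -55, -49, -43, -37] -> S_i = -61 + 6*i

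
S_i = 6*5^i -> [6, 30, 150, 750, 3750]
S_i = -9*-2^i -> [-9, 18, -36, 72, -144]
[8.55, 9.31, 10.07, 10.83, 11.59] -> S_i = 8.55 + 0.76*i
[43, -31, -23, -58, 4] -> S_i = Random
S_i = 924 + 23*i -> [924, 947, 970, 993, 1016]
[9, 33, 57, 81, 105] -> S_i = 9 + 24*i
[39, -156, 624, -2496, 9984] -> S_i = 39*-4^i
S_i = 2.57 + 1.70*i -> [2.57, 4.27, 5.97, 7.67, 9.37]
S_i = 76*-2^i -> [76, -152, 304, -608, 1216]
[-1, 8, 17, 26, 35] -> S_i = -1 + 9*i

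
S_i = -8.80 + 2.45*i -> [-8.8, -6.35, -3.9, -1.45, 1.0]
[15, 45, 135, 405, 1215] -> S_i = 15*3^i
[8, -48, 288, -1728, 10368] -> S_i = 8*-6^i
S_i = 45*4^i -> [45, 180, 720, 2880, 11520]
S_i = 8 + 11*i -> [8, 19, 30, 41, 52]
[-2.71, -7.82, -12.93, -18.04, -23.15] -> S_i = -2.71 + -5.11*i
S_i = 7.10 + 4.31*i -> [7.1, 11.41, 15.72, 20.03, 24.34]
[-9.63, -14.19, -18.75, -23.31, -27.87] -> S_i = -9.63 + -4.56*i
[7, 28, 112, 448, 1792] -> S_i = 7*4^i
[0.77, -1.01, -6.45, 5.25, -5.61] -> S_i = Random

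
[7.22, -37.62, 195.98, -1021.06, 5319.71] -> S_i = 7.22*(-5.21)^i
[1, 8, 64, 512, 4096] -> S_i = 1*8^i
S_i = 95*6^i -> [95, 570, 3420, 20520, 123120]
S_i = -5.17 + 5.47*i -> [-5.17, 0.3, 5.77, 11.24, 16.71]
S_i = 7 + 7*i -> [7, 14, 21, 28, 35]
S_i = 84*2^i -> [84, 168, 336, 672, 1344]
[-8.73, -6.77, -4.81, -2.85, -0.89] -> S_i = -8.73 + 1.96*i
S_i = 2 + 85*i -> [2, 87, 172, 257, 342]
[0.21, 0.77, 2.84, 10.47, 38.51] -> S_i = 0.21*3.68^i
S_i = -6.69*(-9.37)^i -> [-6.69, 62.69, -587.36, 5503.58, -51568.5]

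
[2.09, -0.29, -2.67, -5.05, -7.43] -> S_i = 2.09 + -2.38*i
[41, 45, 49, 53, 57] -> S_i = 41 + 4*i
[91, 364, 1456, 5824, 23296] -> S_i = 91*4^i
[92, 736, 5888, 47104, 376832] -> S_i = 92*8^i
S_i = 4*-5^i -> [4, -20, 100, -500, 2500]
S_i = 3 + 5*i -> [3, 8, 13, 18, 23]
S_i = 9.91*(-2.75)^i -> [9.91, -27.25, 74.94, -206.1, 566.77]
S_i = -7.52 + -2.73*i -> [-7.52, -10.25, -12.98, -15.71, -18.44]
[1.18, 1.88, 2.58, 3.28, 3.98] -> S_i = 1.18 + 0.70*i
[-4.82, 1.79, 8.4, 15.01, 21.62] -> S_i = -4.82 + 6.61*i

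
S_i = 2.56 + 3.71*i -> [2.56, 6.27, 9.98, 13.69, 17.4]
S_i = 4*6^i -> [4, 24, 144, 864, 5184]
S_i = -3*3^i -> [-3, -9, -27, -81, -243]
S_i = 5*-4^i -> [5, -20, 80, -320, 1280]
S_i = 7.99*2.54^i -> [7.99, 20.29, 51.55, 130.93, 332.57]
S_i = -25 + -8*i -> [-25, -33, -41, -49, -57]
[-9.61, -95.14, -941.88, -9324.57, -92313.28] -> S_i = -9.61*9.90^i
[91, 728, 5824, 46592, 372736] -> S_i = 91*8^i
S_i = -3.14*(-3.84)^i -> [-3.14, 12.06, -46.3, 177.8, -682.74]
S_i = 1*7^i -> [1, 7, 49, 343, 2401]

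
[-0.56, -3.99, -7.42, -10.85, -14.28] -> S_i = -0.56 + -3.43*i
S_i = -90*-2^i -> [-90, 180, -360, 720, -1440]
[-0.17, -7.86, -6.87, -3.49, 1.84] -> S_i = Random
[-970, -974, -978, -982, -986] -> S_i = -970 + -4*i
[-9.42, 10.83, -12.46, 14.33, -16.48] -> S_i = -9.42*(-1.15)^i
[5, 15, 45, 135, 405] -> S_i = 5*3^i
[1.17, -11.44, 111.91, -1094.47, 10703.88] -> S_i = 1.17*(-9.78)^i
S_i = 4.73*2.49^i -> [4.73, 11.78, 29.33, 73.02, 181.83]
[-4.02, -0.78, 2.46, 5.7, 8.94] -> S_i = -4.02 + 3.24*i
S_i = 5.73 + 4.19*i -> [5.73, 9.92, 14.11, 18.3, 22.49]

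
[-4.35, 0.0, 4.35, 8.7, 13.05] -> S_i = -4.35 + 4.35*i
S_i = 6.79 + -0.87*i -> [6.79, 5.92, 5.05, 4.18, 3.31]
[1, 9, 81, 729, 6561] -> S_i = 1*9^i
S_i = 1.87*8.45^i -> [1.87, 15.8, 133.52, 1128.27, 9533.85]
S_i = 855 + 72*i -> [855, 927, 999, 1071, 1143]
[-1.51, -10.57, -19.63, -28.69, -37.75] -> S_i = -1.51 + -9.06*i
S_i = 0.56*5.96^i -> [0.56, 3.34, 19.89, 118.56, 706.6]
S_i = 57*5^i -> [57, 285, 1425, 7125, 35625]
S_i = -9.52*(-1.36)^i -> [-9.52, 12.95, -17.61, 23.95, -32.57]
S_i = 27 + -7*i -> [27, 20, 13, 6, -1]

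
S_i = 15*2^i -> [15, 30, 60, 120, 240]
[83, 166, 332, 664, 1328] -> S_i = 83*2^i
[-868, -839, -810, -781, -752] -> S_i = -868 + 29*i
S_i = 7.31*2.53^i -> [7.31, 18.49, 46.79, 118.38, 299.5]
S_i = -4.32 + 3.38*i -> [-4.32, -0.94, 2.44, 5.82, 9.2]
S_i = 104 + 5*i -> [104, 109, 114, 119, 124]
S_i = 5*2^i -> [5, 10, 20, 40, 80]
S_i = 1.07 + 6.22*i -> [1.07, 7.29, 13.51, 19.73, 25.95]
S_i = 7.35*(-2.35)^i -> [7.35, -17.27, 40.59, -95.39, 224.16]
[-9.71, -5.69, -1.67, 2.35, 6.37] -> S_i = -9.71 + 4.02*i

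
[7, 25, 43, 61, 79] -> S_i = 7 + 18*i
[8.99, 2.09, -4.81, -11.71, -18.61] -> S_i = 8.99 + -6.90*i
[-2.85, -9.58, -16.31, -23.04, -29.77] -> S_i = -2.85 + -6.73*i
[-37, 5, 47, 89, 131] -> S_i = -37 + 42*i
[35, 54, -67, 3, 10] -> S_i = Random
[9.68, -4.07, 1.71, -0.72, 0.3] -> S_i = 9.68*(-0.42)^i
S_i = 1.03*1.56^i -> [1.03, 1.61, 2.51, 3.91, 6.1]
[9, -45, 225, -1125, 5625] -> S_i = 9*-5^i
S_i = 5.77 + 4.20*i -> [5.77, 9.97, 14.17, 18.37, 22.57]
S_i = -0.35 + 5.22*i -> [-0.35, 4.87, 10.09, 15.31, 20.53]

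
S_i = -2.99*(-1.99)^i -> [-2.99, 5.95, -11.84, 23.56, -46.89]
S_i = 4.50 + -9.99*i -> [4.5, -5.49, -15.48, -25.47, -35.46]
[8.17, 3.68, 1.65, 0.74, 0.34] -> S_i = 8.17*0.45^i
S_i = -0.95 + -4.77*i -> [-0.95, -5.72, -10.49, -15.26, -20.03]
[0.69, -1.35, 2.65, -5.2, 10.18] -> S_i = 0.69*(-1.96)^i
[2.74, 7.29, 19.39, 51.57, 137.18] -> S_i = 2.74*2.66^i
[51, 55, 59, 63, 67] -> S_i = 51 + 4*i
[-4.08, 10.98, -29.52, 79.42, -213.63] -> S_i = -4.08*(-2.69)^i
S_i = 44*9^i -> [44, 396, 3564, 32076, 288684]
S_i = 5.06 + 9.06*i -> [5.06, 14.12, 23.18, 32.24, 41.3]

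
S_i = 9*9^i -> [9, 81, 729, 6561, 59049]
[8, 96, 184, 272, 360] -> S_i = 8 + 88*i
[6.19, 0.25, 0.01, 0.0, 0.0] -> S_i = 6.19*0.04^i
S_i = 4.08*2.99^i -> [4.08, 12.2, 36.48, 109.06, 326.1]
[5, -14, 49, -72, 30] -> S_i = Random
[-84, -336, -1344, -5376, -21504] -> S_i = -84*4^i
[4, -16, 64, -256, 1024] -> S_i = 4*-4^i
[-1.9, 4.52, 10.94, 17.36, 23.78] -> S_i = -1.90 + 6.42*i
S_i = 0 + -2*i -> [0, -2, -4, -6, -8]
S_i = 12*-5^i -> [12, -60, 300, -1500, 7500]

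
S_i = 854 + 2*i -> [854, 856, 858, 860, 862]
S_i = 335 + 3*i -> [335, 338, 341, 344, 347]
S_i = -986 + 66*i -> [-986, -920, -854, -788, -722]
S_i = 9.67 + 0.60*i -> [9.67, 10.27, 10.87, 11.47, 12.07]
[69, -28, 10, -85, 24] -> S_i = Random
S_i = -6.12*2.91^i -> [-6.12, -17.81, -51.82, -150.81, -438.86]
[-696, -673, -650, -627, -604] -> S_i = -696 + 23*i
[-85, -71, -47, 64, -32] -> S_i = Random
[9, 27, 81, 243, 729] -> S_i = 9*3^i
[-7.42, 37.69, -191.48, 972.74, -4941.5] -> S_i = -7.42*(-5.08)^i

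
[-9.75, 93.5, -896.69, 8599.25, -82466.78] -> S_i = -9.75*(-9.59)^i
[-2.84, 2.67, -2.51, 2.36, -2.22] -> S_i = -2.84*(-0.94)^i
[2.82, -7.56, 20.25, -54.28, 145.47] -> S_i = 2.82*(-2.68)^i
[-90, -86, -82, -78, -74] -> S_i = -90 + 4*i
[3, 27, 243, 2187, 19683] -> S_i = 3*9^i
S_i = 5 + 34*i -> [5, 39, 73, 107, 141]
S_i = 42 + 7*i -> [42, 49, 56, 63, 70]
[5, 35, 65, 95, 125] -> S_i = 5 + 30*i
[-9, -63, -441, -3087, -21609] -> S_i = -9*7^i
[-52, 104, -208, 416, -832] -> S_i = -52*-2^i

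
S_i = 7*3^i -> [7, 21, 63, 189, 567]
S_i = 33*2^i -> [33, 66, 132, 264, 528]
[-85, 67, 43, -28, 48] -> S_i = Random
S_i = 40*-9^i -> [40, -360, 3240, -29160, 262440]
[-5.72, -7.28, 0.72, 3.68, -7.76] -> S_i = Random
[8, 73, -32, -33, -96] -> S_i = Random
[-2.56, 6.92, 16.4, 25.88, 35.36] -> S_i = -2.56 + 9.48*i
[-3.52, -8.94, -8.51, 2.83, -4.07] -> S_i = Random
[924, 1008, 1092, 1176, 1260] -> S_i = 924 + 84*i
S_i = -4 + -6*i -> [-4, -10, -16, -22, -28]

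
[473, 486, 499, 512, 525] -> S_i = 473 + 13*i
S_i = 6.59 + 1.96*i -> [6.59, 8.55, 10.51, 12.47, 14.43]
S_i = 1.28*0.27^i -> [1.28, 0.35, 0.09, 0.03, 0.01]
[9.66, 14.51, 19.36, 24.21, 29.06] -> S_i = 9.66 + 4.85*i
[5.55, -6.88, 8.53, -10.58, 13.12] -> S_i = 5.55*(-1.24)^i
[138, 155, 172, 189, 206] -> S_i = 138 + 17*i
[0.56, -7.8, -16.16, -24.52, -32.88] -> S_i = 0.56 + -8.36*i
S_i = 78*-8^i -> [78, -624, 4992, -39936, 319488]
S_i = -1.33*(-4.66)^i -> [-1.33, 6.2, -28.88, 134.59, -627.18]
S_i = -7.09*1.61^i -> [-7.09, -11.41, -18.38, -29.59, -47.64]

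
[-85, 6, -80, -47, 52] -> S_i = Random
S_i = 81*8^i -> [81, 648, 5184, 41472, 331776]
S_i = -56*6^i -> [-56, -336, -2016, -12096, -72576]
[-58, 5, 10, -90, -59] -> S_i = Random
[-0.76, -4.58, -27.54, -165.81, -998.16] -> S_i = -0.76*6.02^i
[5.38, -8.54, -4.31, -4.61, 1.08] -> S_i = Random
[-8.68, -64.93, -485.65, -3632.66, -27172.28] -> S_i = -8.68*7.48^i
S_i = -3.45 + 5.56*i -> [-3.45, 2.11, 7.67, 13.23, 18.79]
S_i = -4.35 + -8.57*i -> [-4.35, -12.92, -21.49, -30.06, -38.63]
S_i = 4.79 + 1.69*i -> [4.79, 6.48, 8.17, 9.86, 11.55]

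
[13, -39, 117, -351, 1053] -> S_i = 13*-3^i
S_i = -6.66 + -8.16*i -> [-6.66, -14.82, -22.98, -31.14, -39.3]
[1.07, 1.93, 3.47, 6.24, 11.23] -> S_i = 1.07*1.80^i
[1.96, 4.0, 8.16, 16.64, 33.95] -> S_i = 1.96*2.04^i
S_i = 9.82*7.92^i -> [9.82, 77.77, 615.97, 4878.51, 38637.78]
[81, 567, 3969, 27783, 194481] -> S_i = 81*7^i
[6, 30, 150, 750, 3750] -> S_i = 6*5^i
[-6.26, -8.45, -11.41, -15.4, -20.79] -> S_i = -6.26*1.35^i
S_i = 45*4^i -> [45, 180, 720, 2880, 11520]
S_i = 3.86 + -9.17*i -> [3.86, -5.31, -14.48, -23.65, -32.82]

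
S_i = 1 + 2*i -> [1, 3, 5, 7, 9]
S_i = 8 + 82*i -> [8, 90, 172, 254, 336]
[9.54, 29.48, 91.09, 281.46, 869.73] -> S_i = 9.54*3.09^i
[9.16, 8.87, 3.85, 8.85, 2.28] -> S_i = Random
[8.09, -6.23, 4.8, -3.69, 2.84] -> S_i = 8.09*(-0.77)^i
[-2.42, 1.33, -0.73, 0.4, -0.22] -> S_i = -2.42*(-0.55)^i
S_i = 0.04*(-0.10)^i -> [0.04, -0.0, 0.0, -0.0, 0.0]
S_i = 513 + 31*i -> [513, 544, 575, 606, 637]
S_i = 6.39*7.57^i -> [6.39, 48.37, 366.18, 2771.97, 20983.81]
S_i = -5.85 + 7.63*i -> [-5.85, 1.78, 9.41, 17.04, 24.67]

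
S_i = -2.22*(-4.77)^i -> [-2.22, 10.59, -50.51, 240.94, -1149.28]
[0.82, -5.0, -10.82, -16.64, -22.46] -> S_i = 0.82 + -5.82*i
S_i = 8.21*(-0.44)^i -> [8.21, -3.61, 1.59, -0.7, 0.31]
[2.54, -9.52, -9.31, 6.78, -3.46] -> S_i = Random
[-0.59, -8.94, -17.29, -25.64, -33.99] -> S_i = -0.59 + -8.35*i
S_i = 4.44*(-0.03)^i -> [4.44, -0.13, 0.0, -0.0, 0.0]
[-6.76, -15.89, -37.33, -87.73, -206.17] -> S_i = -6.76*2.35^i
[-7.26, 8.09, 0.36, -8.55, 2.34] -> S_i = Random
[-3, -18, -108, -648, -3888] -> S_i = -3*6^i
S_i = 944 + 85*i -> [944, 1029, 1114, 1199, 1284]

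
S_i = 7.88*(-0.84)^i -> [7.88, -6.62, 5.56, -4.67, 3.92]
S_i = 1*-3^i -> [1, -3, 9, -27, 81]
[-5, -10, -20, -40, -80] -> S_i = -5*2^i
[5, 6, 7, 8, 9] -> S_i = 5 + 1*i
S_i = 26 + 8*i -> [26, 34, 42, 50, 58]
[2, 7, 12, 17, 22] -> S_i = 2 + 5*i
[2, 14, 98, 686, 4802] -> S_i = 2*7^i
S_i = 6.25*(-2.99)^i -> [6.25, -18.69, 55.88, -167.07, 499.53]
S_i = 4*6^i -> [4, 24, 144, 864, 5184]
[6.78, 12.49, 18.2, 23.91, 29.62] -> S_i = 6.78 + 5.71*i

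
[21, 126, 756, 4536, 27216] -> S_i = 21*6^i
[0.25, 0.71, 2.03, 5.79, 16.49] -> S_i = 0.25*2.85^i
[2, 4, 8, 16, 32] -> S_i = 2*2^i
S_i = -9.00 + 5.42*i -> [-9.0, -3.58, 1.84, 7.26, 12.68]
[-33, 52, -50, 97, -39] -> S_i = Random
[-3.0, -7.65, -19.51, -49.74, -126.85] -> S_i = -3.00*2.55^i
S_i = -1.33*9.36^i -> [-1.33, -12.45, -116.52, -1090.63, -10208.34]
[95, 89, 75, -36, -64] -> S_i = Random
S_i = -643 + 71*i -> [-643, -572, -501, -430, -359]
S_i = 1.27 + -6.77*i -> [1.27, -5.5, -12.27, -19.04, -25.81]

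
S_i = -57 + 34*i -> [-57, -23, 11, 45, 79]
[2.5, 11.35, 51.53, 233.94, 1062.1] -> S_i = 2.50*4.54^i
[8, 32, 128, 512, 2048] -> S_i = 8*4^i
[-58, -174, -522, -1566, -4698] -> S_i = -58*3^i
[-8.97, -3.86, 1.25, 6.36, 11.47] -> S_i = -8.97 + 5.11*i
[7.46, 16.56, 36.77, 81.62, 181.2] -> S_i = 7.46*2.22^i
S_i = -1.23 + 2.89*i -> [-1.23, 1.66, 4.55, 7.44, 10.33]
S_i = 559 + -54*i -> [559, 505, 451, 397, 343]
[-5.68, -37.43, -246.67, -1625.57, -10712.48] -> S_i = -5.68*6.59^i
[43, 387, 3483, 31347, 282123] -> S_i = 43*9^i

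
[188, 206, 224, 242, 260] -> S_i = 188 + 18*i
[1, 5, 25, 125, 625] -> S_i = 1*5^i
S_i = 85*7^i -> [85, 595, 4165, 29155, 204085]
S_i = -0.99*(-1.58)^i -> [-0.99, 1.56, -2.47, 3.9, -6.17]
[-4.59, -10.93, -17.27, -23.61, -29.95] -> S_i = -4.59 + -6.34*i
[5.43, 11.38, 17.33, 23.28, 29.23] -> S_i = 5.43 + 5.95*i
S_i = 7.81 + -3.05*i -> [7.81, 4.76, 1.71, -1.34, -4.39]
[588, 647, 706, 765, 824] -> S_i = 588 + 59*i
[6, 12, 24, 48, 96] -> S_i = 6*2^i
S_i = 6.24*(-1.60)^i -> [6.24, -9.98, 15.97, -25.56, 40.89]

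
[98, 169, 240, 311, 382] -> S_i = 98 + 71*i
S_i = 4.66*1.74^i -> [4.66, 8.11, 14.11, 24.55, 42.72]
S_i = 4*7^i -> [4, 28, 196, 1372, 9604]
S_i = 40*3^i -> [40, 120, 360, 1080, 3240]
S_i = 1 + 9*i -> [1, 10, 19, 28, 37]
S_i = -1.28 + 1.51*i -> [-1.28, 0.23, 1.74, 3.25, 4.76]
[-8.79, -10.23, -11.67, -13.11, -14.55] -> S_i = -8.79 + -1.44*i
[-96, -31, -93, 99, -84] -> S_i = Random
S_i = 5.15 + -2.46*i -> [5.15, 2.69, 0.23, -2.23, -4.69]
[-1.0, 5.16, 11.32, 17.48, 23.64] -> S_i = -1.00 + 6.16*i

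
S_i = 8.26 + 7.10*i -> [8.26, 15.36, 22.46, 29.56, 36.66]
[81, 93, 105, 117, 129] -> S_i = 81 + 12*i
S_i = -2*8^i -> [-2, -16, -128, -1024, -8192]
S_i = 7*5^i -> [7, 35, 175, 875, 4375]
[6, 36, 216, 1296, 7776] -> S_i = 6*6^i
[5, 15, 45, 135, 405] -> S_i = 5*3^i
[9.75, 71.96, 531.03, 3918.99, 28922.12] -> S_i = 9.75*7.38^i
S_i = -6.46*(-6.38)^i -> [-6.46, 41.21, -262.95, 1677.62, -10703.24]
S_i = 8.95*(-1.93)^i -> [8.95, -17.27, 33.34, -64.34, 124.18]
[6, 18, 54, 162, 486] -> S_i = 6*3^i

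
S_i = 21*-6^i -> [21, -126, 756, -4536, 27216]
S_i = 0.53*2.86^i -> [0.53, 1.52, 4.34, 12.4, 35.46]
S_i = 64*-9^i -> [64, -576, 5184, -46656, 419904]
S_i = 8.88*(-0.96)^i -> [8.88, -8.52, 8.18, -7.86, 7.54]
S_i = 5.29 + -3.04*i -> [5.29, 2.25, -0.79, -3.83, -6.87]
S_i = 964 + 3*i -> [964, 967, 970, 973, 976]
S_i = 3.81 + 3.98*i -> [3.81, 7.79, 11.77, 15.75, 19.73]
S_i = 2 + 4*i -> [2, 6, 10, 14, 18]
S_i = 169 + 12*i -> [169, 181, 193, 205, 217]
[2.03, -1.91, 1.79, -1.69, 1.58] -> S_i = 2.03*(-0.94)^i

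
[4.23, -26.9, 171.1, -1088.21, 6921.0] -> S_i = 4.23*(-6.36)^i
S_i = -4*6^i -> [-4, -24, -144, -864, -5184]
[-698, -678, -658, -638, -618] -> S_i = -698 + 20*i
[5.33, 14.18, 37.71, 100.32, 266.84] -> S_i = 5.33*2.66^i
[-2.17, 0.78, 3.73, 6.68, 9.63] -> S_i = -2.17 + 2.95*i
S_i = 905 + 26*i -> [905, 931, 957, 983, 1009]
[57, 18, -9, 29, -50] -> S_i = Random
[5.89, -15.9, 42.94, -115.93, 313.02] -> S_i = 5.89*(-2.70)^i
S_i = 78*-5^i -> [78, -390, 1950, -9750, 48750]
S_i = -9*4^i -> [-9, -36, -144, -576, -2304]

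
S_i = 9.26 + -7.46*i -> [9.26, 1.8, -5.66, -13.12, -20.58]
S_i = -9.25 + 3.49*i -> [-9.25, -5.76, -2.27, 1.22, 4.71]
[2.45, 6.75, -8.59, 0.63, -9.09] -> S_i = Random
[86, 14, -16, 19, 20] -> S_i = Random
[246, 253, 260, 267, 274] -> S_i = 246 + 7*i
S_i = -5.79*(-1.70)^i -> [-5.79, 9.84, -16.73, 28.45, -48.36]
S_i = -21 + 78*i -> [-21, 57, 135, 213, 291]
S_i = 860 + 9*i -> [860, 869, 878, 887, 896]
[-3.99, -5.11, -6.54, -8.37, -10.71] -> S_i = -3.99*1.28^i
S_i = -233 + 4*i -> [-233, -229, -225, -221, -217]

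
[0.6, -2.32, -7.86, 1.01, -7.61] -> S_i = Random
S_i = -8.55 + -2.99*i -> [-8.55, -11.54, -14.53, -17.52, -20.51]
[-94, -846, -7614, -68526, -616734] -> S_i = -94*9^i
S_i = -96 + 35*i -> [-96, -61, -26, 9, 44]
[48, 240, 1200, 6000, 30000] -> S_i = 48*5^i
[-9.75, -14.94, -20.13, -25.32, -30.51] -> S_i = -9.75 + -5.19*i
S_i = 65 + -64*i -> [65, 1, -63, -127, -191]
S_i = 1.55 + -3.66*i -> [1.55, -2.11, -5.77, -9.43, -13.09]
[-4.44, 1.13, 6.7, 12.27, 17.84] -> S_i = -4.44 + 5.57*i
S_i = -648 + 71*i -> [-648, -577, -506, -435, -364]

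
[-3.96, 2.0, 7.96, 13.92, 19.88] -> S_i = -3.96 + 5.96*i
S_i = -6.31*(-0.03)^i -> [-6.31, 0.19, -0.01, 0.0, -0.0]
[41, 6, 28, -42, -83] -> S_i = Random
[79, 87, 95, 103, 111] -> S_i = 79 + 8*i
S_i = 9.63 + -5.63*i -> [9.63, 4.0, -1.63, -7.26, -12.89]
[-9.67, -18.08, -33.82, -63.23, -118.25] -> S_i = -9.67*1.87^i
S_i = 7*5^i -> [7, 35, 175, 875, 4375]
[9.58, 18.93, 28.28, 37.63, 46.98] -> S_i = 9.58 + 9.35*i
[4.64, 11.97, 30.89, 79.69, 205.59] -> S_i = 4.64*2.58^i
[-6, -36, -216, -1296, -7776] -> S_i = -6*6^i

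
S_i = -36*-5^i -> [-36, 180, -900, 4500, -22500]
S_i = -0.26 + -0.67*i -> [-0.26, -0.93, -1.6, -2.27, -2.94]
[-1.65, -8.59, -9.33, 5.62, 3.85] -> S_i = Random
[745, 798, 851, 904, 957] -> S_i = 745 + 53*i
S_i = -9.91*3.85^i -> [-9.91, -38.15, -146.89, -565.53, -2177.29]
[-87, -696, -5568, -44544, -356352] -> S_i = -87*8^i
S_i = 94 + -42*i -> [94, 52, 10, -32, -74]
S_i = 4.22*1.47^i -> [4.22, 6.2, 9.12, 13.4, 19.71]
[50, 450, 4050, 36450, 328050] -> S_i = 50*9^i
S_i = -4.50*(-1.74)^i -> [-4.5, 7.83, -13.62, 23.71, -41.25]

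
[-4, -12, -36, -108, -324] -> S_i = -4*3^i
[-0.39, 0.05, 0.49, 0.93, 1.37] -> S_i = -0.39 + 0.44*i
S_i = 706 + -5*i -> [706, 701, 696, 691, 686]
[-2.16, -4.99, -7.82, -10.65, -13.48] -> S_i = -2.16 + -2.83*i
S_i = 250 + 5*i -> [250, 255, 260, 265, 270]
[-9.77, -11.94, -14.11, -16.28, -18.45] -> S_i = -9.77 + -2.17*i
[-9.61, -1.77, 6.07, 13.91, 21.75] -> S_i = -9.61 + 7.84*i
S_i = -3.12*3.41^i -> [-3.12, -10.64, -36.28, -123.71, -421.86]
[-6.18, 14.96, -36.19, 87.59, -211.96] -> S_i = -6.18*(-2.42)^i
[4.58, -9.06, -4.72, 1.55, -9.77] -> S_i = Random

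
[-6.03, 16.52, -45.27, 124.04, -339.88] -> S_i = -6.03*(-2.74)^i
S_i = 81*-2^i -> [81, -162, 324, -648, 1296]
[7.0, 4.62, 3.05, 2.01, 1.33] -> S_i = 7.00*0.66^i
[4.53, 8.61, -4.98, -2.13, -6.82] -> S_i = Random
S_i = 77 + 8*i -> [77, 85, 93, 101, 109]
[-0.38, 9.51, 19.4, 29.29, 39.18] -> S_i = -0.38 + 9.89*i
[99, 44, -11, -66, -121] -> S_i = 99 + -55*i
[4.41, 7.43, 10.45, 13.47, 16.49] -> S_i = 4.41 + 3.02*i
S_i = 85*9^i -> [85, 765, 6885, 61965, 557685]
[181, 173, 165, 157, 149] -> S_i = 181 + -8*i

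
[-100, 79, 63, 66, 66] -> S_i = Random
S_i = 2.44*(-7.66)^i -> [2.44, -18.69, 143.17, -1096.67, 8400.5]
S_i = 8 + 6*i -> [8, 14, 20, 26, 32]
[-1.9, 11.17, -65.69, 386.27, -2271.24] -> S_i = -1.90*(-5.88)^i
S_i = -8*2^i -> [-8, -16, -32, -64, -128]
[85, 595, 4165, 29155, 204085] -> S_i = 85*7^i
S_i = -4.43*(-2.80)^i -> [-4.43, 12.4, -34.73, 97.25, -272.29]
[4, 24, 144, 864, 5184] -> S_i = 4*6^i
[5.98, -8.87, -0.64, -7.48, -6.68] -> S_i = Random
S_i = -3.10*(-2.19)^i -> [-3.1, 6.79, -14.87, 32.56, -71.31]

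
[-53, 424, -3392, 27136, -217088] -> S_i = -53*-8^i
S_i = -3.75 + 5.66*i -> [-3.75, 1.91, 7.57, 13.23, 18.89]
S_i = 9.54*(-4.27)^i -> [9.54, -40.74, 173.94, -742.73, 3171.46]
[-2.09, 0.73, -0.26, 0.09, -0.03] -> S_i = -2.09*(-0.35)^i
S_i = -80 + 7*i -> [-80, -73, -66, -59, -52]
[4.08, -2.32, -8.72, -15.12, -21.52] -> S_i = 4.08 + -6.40*i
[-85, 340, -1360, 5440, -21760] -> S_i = -85*-4^i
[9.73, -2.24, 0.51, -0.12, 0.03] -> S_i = 9.73*(-0.23)^i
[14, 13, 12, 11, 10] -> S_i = 14 + -1*i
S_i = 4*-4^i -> [4, -16, 64, -256, 1024]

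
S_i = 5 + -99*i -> [5, -94, -193, -292, -391]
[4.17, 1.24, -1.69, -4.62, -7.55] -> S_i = 4.17 + -2.93*i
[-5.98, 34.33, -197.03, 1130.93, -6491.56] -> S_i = -5.98*(-5.74)^i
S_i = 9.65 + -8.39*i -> [9.65, 1.26, -7.13, -15.52, -23.91]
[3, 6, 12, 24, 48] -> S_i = 3*2^i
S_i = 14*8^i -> [14, 112, 896, 7168, 57344]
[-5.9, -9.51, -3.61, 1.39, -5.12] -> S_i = Random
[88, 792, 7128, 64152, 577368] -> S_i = 88*9^i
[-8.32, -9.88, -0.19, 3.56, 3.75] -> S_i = Random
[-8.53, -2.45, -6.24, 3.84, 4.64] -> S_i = Random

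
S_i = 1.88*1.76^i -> [1.88, 3.31, 5.82, 10.25, 18.04]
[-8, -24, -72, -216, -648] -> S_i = -8*3^i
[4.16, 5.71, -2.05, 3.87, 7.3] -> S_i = Random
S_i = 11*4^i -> [11, 44, 176, 704, 2816]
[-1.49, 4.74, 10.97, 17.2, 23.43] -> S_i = -1.49 + 6.23*i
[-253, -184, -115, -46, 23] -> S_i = -253 + 69*i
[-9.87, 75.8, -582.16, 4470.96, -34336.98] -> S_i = -9.87*(-7.68)^i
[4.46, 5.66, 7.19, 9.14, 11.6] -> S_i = 4.46*1.27^i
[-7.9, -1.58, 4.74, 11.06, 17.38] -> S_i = -7.90 + 6.32*i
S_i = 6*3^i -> [6, 18, 54, 162, 486]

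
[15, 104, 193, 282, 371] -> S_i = 15 + 89*i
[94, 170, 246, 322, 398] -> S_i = 94 + 76*i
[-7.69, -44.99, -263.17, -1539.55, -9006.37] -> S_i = -7.69*5.85^i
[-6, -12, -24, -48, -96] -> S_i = -6*2^i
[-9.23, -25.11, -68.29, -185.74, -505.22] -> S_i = -9.23*2.72^i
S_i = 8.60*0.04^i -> [8.6, 0.34, 0.01, 0.0, 0.0]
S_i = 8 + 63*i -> [8, 71, 134, 197, 260]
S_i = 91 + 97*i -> [91, 188, 285, 382, 479]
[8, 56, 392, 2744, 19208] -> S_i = 8*7^i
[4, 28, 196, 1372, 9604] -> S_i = 4*7^i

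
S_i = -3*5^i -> [-3, -15, -75, -375, -1875]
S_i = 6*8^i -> [6, 48, 384, 3072, 24576]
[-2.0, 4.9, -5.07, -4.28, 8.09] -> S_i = Random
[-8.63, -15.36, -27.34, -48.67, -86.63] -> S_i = -8.63*1.78^i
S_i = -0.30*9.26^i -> [-0.3, -2.78, -25.72, -238.21, -2205.8]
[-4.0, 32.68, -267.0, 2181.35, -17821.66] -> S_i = -4.00*(-8.17)^i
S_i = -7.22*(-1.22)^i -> [-7.22, 8.81, -10.75, 13.11, -15.99]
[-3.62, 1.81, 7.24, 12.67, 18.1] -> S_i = -3.62 + 5.43*i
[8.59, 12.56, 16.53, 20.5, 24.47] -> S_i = 8.59 + 3.97*i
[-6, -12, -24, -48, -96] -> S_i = -6*2^i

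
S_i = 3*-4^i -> [3, -12, 48, -192, 768]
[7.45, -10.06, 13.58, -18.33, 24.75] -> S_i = 7.45*(-1.35)^i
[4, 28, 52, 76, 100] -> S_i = 4 + 24*i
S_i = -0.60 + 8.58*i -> [-0.6, 7.98, 16.56, 25.14, 33.72]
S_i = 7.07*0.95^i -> [7.07, 6.72, 6.38, 6.06, 5.76]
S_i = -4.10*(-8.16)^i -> [-4.1, 33.46, -273.0, 2227.69, -18177.93]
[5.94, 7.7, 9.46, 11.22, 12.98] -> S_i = 5.94 + 1.76*i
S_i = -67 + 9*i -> [-67, -58, -49, -40, -31]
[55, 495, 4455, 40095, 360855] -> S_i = 55*9^i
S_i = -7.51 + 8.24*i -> [-7.51, 0.73, 8.97, 17.21, 25.45]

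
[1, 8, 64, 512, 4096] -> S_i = 1*8^i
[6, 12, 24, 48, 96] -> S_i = 6*2^i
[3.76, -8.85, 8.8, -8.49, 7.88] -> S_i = Random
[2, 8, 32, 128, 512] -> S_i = 2*4^i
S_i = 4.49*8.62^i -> [4.49, 38.7, 333.63, 2875.86, 24789.94]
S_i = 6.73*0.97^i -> [6.73, 6.53, 6.33, 6.14, 5.96]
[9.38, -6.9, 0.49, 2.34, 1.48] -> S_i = Random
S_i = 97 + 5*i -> [97, 102, 107, 112, 117]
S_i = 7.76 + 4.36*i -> [7.76, 12.12, 16.48, 20.84, 25.2]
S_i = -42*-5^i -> [-42, 210, -1050, 5250, -26250]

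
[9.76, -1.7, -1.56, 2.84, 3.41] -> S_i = Random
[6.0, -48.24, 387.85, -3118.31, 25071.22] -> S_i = 6.00*(-8.04)^i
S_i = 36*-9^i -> [36, -324, 2916, -26244, 236196]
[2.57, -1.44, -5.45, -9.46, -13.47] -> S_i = 2.57 + -4.01*i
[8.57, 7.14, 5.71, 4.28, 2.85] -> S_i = 8.57 + -1.43*i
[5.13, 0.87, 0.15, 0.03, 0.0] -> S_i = 5.13*0.17^i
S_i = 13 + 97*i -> [13, 110, 207, 304, 401]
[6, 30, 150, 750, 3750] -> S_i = 6*5^i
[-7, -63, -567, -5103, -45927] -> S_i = -7*9^i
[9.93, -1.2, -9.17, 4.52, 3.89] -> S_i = Random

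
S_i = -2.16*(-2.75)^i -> [-2.16, 5.94, -16.34, 44.92, -123.53]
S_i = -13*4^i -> [-13, -52, -208, -832, -3328]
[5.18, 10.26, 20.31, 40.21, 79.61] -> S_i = 5.18*1.98^i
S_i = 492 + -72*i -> [492, 420, 348, 276, 204]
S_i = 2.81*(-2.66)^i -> [2.81, -7.47, 19.88, -52.89, 140.68]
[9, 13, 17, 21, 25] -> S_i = 9 + 4*i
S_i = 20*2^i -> [20, 40, 80, 160, 320]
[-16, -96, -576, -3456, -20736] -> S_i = -16*6^i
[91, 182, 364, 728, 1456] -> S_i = 91*2^i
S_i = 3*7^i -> [3, 21, 147, 1029, 7203]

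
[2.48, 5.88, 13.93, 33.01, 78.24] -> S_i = 2.48*2.37^i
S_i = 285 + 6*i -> [285, 291, 297, 303, 309]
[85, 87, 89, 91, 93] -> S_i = 85 + 2*i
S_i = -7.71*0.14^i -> [-7.71, -1.08, -0.15, -0.02, -0.0]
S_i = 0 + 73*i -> [0, 73, 146, 219, 292]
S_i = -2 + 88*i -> [-2, 86, 174, 262, 350]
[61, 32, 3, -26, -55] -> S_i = 61 + -29*i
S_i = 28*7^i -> [28, 196, 1372, 9604, 67228]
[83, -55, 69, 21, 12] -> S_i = Random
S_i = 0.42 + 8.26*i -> [0.42, 8.68, 16.94, 25.2, 33.46]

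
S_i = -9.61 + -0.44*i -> [-9.61, -10.05, -10.49, -10.93, -11.37]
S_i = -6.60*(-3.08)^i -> [-6.6, 20.33, -62.61, 192.84, -593.95]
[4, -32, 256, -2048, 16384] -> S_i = 4*-8^i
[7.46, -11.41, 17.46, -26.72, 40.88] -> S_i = 7.46*(-1.53)^i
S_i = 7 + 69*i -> [7, 76, 145, 214, 283]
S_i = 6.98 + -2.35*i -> [6.98, 4.63, 2.28, -0.07, -2.42]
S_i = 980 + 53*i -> [980, 1033, 1086, 1139, 1192]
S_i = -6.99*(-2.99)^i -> [-6.99, 20.9, -62.49, 186.85, -558.68]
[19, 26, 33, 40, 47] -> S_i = 19 + 7*i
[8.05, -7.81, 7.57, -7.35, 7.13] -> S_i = 8.05*(-0.97)^i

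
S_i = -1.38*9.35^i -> [-1.38, -12.9, -120.64, -1128.01, -10546.92]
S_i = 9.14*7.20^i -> [9.14, 65.81, 473.82, 3411.49, 24562.7]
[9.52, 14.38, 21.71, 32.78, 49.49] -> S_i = 9.52*1.51^i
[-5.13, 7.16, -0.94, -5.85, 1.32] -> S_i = Random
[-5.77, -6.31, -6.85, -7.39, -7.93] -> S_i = -5.77 + -0.54*i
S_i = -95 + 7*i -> [-95, -88, -81, -74, -67]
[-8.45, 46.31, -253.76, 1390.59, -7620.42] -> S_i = -8.45*(-5.48)^i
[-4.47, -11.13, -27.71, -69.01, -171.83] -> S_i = -4.47*2.49^i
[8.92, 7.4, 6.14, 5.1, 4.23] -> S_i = 8.92*0.83^i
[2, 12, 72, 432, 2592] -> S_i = 2*6^i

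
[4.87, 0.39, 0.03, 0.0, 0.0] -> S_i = 4.87*0.08^i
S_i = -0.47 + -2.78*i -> [-0.47, -3.25, -6.03, -8.81, -11.59]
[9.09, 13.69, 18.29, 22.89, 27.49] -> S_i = 9.09 + 4.60*i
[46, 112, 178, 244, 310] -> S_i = 46 + 66*i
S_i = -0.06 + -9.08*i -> [-0.06, -9.14, -18.22, -27.3, -36.38]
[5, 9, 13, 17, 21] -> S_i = 5 + 4*i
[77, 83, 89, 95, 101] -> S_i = 77 + 6*i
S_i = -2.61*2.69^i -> [-2.61, -7.02, -18.89, -50.8, -136.66]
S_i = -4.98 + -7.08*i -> [-4.98, -12.06, -19.14, -26.22, -33.3]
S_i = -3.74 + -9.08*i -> [-3.74, -12.82, -21.9, -30.98, -40.06]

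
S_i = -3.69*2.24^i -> [-3.69, -8.27, -18.51, -41.47, -92.9]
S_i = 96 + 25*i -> [96, 121, 146, 171, 196]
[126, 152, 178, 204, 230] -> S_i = 126 + 26*i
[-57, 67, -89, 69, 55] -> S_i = Random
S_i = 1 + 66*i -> [1, 67, 133, 199, 265]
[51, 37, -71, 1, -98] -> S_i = Random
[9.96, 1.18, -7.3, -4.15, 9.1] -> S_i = Random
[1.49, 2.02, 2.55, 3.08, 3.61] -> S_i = 1.49 + 0.53*i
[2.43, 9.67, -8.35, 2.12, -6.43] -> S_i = Random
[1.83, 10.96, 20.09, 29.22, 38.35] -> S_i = 1.83 + 9.13*i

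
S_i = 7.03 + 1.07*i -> [7.03, 8.1, 9.17, 10.24, 11.31]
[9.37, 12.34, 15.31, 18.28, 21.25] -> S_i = 9.37 + 2.97*i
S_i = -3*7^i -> [-3, -21, -147, -1029, -7203]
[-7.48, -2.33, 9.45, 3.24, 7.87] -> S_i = Random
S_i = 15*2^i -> [15, 30, 60, 120, 240]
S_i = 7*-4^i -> [7, -28, 112, -448, 1792]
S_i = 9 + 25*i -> [9, 34, 59, 84, 109]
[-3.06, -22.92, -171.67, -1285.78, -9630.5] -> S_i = -3.06*7.49^i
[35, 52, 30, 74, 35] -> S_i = Random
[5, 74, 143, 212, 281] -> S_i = 5 + 69*i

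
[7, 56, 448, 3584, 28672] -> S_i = 7*8^i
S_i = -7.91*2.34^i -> [-7.91, -18.51, -43.31, -101.35, -237.16]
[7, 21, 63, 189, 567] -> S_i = 7*3^i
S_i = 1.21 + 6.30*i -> [1.21, 7.51, 13.81, 20.11, 26.41]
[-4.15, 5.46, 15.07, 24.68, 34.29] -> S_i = -4.15 + 9.61*i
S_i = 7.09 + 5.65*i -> [7.09, 12.74, 18.39, 24.04, 29.69]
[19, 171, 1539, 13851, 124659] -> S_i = 19*9^i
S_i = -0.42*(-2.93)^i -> [-0.42, 1.23, -3.61, 10.56, -30.95]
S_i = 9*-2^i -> [9, -18, 36, -72, 144]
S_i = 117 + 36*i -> [117, 153, 189, 225, 261]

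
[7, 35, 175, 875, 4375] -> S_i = 7*5^i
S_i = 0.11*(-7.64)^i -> [0.11, -0.84, 6.42, -49.05, 374.77]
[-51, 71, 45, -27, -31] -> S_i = Random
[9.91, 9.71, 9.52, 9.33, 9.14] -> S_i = 9.91*0.98^i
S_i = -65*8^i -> [-65, -520, -4160, -33280, -266240]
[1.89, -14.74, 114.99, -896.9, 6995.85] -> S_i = 1.89*(-7.80)^i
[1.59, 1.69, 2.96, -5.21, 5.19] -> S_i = Random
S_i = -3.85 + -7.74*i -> [-3.85, -11.59, -19.33, -27.07, -34.81]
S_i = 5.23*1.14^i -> [5.23, 5.96, 6.8, 7.75, 8.83]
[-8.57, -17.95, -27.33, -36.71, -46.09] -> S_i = -8.57 + -9.38*i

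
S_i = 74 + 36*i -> [74, 110, 146, 182, 218]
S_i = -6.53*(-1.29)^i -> [-6.53, 8.42, -10.87, 14.02, -18.08]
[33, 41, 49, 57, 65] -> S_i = 33 + 8*i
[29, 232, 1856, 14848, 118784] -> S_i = 29*8^i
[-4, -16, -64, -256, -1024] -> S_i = -4*4^i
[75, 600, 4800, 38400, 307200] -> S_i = 75*8^i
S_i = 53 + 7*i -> [53, 60, 67, 74, 81]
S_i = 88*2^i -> [88, 176, 352, 704, 1408]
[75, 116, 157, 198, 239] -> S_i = 75 + 41*i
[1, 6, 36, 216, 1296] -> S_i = 1*6^i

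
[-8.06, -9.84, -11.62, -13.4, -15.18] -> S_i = -8.06 + -1.78*i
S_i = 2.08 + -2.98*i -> [2.08, -0.9, -3.88, -6.86, -9.84]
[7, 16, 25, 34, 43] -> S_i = 7 + 9*i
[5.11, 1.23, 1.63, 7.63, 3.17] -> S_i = Random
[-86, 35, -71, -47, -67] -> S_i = Random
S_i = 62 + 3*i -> [62, 65, 68, 71, 74]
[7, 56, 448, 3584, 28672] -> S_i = 7*8^i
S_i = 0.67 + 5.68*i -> [0.67, 6.35, 12.03, 17.71, 23.39]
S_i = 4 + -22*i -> [4, -18, -40, -62, -84]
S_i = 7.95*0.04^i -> [7.95, 0.32, 0.01, 0.0, 0.0]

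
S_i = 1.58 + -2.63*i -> [1.58, -1.05, -3.68, -6.31, -8.94]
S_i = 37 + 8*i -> [37, 45, 53, 61, 69]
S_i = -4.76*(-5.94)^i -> [-4.76, 28.27, -167.95, 997.62, -5925.88]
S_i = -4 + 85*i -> [-4, 81, 166, 251, 336]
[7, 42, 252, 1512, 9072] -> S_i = 7*6^i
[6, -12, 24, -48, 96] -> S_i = 6*-2^i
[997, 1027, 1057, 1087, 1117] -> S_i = 997 + 30*i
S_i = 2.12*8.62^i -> [2.12, 18.27, 157.53, 1357.87, 11704.82]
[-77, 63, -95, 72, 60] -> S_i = Random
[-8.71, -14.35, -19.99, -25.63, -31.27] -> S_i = -8.71 + -5.64*i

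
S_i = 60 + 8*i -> [60, 68, 76, 84, 92]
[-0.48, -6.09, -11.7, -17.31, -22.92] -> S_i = -0.48 + -5.61*i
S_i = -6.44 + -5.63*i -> [-6.44, -12.07, -17.7, -23.33, -28.96]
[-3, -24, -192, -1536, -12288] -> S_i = -3*8^i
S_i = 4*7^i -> [4, 28, 196, 1372, 9604]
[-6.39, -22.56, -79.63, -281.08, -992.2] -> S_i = -6.39*3.53^i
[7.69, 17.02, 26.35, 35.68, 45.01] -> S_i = 7.69 + 9.33*i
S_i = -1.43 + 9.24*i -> [-1.43, 7.81, 17.05, 26.29, 35.53]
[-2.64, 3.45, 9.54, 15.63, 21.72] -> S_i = -2.64 + 6.09*i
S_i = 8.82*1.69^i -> [8.82, 14.91, 25.19, 42.57, 71.95]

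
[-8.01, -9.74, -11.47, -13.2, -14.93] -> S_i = -8.01 + -1.73*i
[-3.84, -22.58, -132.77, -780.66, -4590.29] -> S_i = -3.84*5.88^i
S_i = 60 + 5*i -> [60, 65, 70, 75, 80]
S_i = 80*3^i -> [80, 240, 720, 2160, 6480]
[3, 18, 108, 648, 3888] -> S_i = 3*6^i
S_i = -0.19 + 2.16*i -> [-0.19, 1.97, 4.13, 6.29, 8.45]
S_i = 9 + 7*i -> [9, 16, 23, 30, 37]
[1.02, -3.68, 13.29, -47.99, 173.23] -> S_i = 1.02*(-3.61)^i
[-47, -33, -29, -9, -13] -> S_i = Random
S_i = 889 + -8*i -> [889, 881, 873, 865, 857]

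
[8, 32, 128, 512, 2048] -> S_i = 8*4^i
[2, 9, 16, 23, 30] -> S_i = 2 + 7*i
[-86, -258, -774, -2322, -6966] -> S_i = -86*3^i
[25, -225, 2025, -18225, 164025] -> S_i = 25*-9^i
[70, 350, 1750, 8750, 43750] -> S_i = 70*5^i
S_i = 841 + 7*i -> [841, 848, 855, 862, 869]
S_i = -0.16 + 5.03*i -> [-0.16, 4.87, 9.9, 14.93, 19.96]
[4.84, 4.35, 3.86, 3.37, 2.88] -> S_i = 4.84 + -0.49*i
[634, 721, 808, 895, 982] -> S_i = 634 + 87*i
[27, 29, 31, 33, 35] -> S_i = 27 + 2*i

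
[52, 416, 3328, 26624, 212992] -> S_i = 52*8^i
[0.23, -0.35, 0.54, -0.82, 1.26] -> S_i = 0.23*(-1.53)^i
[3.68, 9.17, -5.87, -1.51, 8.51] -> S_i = Random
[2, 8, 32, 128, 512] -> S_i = 2*4^i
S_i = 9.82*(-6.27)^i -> [9.82, -61.57, 386.05, -2420.55, 15176.85]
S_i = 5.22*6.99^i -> [5.22, 36.49, 255.05, 1782.8, 12461.75]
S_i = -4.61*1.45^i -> [-4.61, -6.68, -9.69, -14.05, -20.38]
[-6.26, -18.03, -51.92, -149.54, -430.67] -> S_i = -6.26*2.88^i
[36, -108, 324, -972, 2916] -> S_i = 36*-3^i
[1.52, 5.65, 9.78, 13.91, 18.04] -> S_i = 1.52 + 4.13*i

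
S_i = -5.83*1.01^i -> [-5.83, -5.89, -5.95, -6.01, -6.07]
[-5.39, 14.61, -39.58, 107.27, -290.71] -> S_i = -5.39*(-2.71)^i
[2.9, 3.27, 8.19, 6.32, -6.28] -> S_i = Random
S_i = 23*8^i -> [23, 184, 1472, 11776, 94208]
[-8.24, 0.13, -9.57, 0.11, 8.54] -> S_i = Random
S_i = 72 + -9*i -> [72, 63, 54, 45, 36]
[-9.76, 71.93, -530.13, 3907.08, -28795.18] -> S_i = -9.76*(-7.37)^i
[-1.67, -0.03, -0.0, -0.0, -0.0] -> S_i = -1.67*0.02^i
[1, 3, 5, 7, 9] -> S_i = 1 + 2*i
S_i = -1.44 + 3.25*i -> [-1.44, 1.81, 5.06, 8.31, 11.56]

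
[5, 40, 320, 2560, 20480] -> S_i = 5*8^i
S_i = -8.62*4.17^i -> [-8.62, -35.95, -149.89, -625.05, -2606.46]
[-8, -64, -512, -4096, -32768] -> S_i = -8*8^i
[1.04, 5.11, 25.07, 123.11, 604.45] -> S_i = 1.04*4.91^i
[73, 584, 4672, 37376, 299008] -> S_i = 73*8^i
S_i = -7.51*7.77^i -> [-7.51, -58.35, -453.4, -3522.92, -27373.1]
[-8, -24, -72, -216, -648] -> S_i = -8*3^i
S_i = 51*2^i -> [51, 102, 204, 408, 816]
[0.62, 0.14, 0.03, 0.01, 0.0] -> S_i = 0.62*0.23^i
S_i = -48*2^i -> [-48, -96, -192, -384, -768]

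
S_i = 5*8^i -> [5, 40, 320, 2560, 20480]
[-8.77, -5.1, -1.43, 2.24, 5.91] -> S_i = -8.77 + 3.67*i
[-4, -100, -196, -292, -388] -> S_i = -4 + -96*i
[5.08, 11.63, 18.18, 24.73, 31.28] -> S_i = 5.08 + 6.55*i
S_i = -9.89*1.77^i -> [-9.89, -17.51, -30.98, -54.84, -97.07]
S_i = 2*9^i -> [2, 18, 162, 1458, 13122]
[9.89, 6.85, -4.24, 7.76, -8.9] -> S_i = Random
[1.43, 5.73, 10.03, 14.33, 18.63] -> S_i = 1.43 + 4.30*i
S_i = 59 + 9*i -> [59, 68, 77, 86, 95]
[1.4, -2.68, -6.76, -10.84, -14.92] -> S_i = 1.40 + -4.08*i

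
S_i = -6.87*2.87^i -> [-6.87, -19.72, -56.59, -162.41, -466.11]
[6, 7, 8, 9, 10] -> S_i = 6 + 1*i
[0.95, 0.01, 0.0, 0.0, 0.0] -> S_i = 0.95*0.01^i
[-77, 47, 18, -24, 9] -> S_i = Random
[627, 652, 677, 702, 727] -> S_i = 627 + 25*i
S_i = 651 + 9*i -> [651, 660, 669, 678, 687]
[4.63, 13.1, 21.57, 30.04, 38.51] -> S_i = 4.63 + 8.47*i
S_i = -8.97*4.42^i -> [-8.97, -39.65, -175.24, -774.57, -3423.59]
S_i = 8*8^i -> [8, 64, 512, 4096, 32768]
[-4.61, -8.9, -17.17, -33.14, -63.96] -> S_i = -4.61*1.93^i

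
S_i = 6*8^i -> [6, 48, 384, 3072, 24576]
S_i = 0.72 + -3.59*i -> [0.72, -2.87, -6.46, -10.05, -13.64]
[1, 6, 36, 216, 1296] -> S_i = 1*6^i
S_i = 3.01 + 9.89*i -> [3.01, 12.9, 22.79, 32.68, 42.57]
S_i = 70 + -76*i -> [70, -6, -82, -158, -234]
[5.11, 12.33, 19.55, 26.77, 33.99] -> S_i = 5.11 + 7.22*i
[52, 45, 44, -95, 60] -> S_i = Random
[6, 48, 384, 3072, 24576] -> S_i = 6*8^i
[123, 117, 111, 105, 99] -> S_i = 123 + -6*i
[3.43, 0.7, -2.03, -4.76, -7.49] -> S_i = 3.43 + -2.73*i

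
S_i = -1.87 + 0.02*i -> [-1.87, -1.85, -1.83, -1.81, -1.79]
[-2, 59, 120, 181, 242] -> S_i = -2 + 61*i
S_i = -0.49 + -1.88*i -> [-0.49, -2.37, -4.25, -6.13, -8.01]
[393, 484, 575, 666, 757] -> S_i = 393 + 91*i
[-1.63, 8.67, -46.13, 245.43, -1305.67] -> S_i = -1.63*(-5.32)^i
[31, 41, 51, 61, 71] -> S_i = 31 + 10*i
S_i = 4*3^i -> [4, 12, 36, 108, 324]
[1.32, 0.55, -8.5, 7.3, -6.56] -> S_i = Random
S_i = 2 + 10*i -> [2, 12, 22, 32, 42]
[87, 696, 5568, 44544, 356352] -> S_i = 87*8^i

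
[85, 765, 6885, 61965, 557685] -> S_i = 85*9^i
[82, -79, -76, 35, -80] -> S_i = Random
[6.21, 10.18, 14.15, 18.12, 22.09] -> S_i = 6.21 + 3.97*i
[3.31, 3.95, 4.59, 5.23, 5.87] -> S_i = 3.31 + 0.64*i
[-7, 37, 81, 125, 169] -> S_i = -7 + 44*i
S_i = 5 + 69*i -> [5, 74, 143, 212, 281]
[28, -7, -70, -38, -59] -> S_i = Random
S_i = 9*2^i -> [9, 18, 36, 72, 144]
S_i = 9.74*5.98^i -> [9.74, 58.25, 348.31, 2082.87, 12455.57]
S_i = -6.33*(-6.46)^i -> [-6.33, 40.89, -264.16, 1706.48, -11023.86]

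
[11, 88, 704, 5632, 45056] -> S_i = 11*8^i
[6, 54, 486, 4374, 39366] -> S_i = 6*9^i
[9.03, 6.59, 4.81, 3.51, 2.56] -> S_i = 9.03*0.73^i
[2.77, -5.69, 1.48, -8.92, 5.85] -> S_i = Random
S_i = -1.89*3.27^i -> [-1.89, -6.18, -20.21, -66.09, -216.1]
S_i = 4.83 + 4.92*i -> [4.83, 9.75, 14.67, 19.59, 24.51]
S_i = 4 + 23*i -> [4, 27, 50, 73, 96]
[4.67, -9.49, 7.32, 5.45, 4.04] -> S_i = Random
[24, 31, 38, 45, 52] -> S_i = 24 + 7*i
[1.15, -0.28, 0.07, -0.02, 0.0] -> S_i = 1.15*(-0.24)^i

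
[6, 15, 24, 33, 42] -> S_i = 6 + 9*i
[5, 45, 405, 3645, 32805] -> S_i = 5*9^i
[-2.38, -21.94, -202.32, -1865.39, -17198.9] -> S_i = -2.38*9.22^i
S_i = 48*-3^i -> [48, -144, 432, -1296, 3888]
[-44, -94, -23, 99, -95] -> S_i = Random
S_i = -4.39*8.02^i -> [-4.39, -35.21, -282.37, -2264.58, -18161.93]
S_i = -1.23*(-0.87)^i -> [-1.23, 1.07, -0.93, 0.81, -0.7]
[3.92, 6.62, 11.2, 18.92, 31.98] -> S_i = 3.92*1.69^i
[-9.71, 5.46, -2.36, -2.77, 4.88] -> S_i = Random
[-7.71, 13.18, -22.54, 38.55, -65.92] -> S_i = -7.71*(-1.71)^i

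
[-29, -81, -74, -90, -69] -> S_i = Random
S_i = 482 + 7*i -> [482, 489, 496, 503, 510]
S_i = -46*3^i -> [-46, -138, -414, -1242, -3726]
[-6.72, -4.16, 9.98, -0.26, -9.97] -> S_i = Random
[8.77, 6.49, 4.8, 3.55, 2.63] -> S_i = 8.77*0.74^i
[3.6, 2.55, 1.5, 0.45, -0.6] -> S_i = 3.60 + -1.05*i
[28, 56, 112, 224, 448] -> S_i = 28*2^i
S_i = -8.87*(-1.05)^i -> [-8.87, 9.31, -9.78, 10.27, -10.78]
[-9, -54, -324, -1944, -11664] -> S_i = -9*6^i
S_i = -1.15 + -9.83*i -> [-1.15, -10.98, -20.81, -30.64, -40.47]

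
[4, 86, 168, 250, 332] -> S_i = 4 + 82*i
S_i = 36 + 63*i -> [36, 99, 162, 225, 288]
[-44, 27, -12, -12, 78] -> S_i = Random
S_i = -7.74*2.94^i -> [-7.74, -22.76, -66.9, -196.69, -578.27]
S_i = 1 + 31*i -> [1, 32, 63, 94, 125]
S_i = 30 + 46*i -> [30, 76, 122, 168, 214]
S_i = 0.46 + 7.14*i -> [0.46, 7.6, 14.74, 21.88, 29.02]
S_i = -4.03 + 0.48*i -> [-4.03, -3.55, -3.07, -2.59, -2.11]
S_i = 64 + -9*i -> [64, 55, 46, 37, 28]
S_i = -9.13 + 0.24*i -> [-9.13, -8.89, -8.65, -8.41, -8.17]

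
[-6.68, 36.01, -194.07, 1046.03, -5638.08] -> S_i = -6.68*(-5.39)^i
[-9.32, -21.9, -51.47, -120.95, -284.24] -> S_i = -9.32*2.35^i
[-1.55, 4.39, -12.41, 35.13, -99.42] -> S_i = -1.55*(-2.83)^i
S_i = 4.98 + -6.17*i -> [4.98, -1.19, -7.36, -13.53, -19.7]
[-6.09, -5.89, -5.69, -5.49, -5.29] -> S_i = -6.09 + 0.20*i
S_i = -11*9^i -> [-11, -99, -891, -8019, -72171]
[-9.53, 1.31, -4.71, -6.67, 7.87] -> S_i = Random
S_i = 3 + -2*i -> [3, 1, -1, -3, -5]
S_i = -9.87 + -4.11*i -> [-9.87, -13.98, -18.09, -22.2, -26.31]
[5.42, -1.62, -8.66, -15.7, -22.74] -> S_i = 5.42 + -7.04*i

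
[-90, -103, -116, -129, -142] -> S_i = -90 + -13*i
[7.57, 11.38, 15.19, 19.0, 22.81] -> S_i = 7.57 + 3.81*i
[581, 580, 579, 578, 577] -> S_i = 581 + -1*i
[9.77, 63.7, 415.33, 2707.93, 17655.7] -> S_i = 9.77*6.52^i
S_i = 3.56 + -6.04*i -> [3.56, -2.48, -8.52, -14.56, -20.6]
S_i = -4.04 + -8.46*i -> [-4.04, -12.5, -20.96, -29.42, -37.88]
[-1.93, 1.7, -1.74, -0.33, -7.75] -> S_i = Random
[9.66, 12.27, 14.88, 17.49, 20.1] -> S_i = 9.66 + 2.61*i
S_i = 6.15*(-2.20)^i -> [6.15, -13.53, 29.77, -65.49, 144.07]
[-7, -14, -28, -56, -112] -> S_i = -7*2^i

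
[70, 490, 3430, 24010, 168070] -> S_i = 70*7^i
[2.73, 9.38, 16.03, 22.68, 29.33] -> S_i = 2.73 + 6.65*i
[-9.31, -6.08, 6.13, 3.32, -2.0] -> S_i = Random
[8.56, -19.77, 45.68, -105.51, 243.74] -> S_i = 8.56*(-2.31)^i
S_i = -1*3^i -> [-1, -3, -9, -27, -81]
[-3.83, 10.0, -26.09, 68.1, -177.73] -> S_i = -3.83*(-2.61)^i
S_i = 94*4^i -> [94, 376, 1504, 6016, 24064]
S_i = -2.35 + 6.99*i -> [-2.35, 4.64, 11.63, 18.62, 25.61]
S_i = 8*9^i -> [8, 72, 648, 5832, 52488]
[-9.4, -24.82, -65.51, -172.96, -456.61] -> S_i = -9.40*2.64^i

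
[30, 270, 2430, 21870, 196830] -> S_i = 30*9^i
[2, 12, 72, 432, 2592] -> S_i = 2*6^i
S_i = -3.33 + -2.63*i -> [-3.33, -5.96, -8.59, -11.22, -13.85]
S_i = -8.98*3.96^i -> [-8.98, -35.56, -140.82, -557.65, -2208.29]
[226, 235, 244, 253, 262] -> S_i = 226 + 9*i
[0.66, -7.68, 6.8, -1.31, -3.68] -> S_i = Random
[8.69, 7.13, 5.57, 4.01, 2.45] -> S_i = 8.69 + -1.56*i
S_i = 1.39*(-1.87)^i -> [1.39, -2.6, 4.86, -9.09, 17.0]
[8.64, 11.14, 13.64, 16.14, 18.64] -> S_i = 8.64 + 2.50*i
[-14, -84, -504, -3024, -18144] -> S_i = -14*6^i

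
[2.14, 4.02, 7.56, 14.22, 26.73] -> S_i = 2.14*1.88^i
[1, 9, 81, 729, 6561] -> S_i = 1*9^i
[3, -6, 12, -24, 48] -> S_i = 3*-2^i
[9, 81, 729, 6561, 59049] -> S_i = 9*9^i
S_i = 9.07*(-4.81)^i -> [9.07, -43.63, 209.84, -1009.35, 4854.98]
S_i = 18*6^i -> [18, 108, 648, 3888, 23328]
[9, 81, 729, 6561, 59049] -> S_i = 9*9^i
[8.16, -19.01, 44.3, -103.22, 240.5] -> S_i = 8.16*(-2.33)^i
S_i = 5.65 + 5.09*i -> [5.65, 10.74, 15.83, 20.92, 26.01]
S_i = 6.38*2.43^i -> [6.38, 15.5, 37.67, 91.55, 222.46]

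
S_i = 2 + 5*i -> [2, 7, 12, 17, 22]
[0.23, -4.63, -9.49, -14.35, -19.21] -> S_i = 0.23 + -4.86*i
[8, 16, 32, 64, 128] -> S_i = 8*2^i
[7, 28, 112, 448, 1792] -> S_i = 7*4^i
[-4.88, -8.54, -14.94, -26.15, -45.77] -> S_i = -4.88*1.75^i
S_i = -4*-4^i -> [-4, 16, -64, 256, -1024]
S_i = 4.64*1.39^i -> [4.64, 6.45, 8.96, 12.46, 17.32]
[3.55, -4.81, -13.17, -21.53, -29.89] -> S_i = 3.55 + -8.36*i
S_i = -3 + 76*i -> [-3, 73, 149, 225, 301]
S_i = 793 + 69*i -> [793, 862, 931, 1000, 1069]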